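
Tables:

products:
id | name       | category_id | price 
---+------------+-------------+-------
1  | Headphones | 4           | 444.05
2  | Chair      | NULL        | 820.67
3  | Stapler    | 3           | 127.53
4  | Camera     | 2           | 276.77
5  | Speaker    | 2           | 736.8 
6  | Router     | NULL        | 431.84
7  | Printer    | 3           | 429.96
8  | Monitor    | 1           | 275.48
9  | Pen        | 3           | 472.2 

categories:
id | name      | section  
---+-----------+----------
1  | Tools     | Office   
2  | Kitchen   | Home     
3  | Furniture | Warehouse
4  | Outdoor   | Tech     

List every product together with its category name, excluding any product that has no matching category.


INNER JOIN keeps only products rows whose category_id matches an id in categories. Walk through each product:
  - product 1 (Headphones): category_id=4 -> matches Outdoor
  - product 2 (Chair): category_id=NULL, no match -> dropped
  - product 3 (Stapler): category_id=3 -> matches Furniture
  - product 4 (Camera): category_id=2 -> matches Kitchen
  - product 5 (Speaker): category_id=2 -> matches Kitchen
  - product 6 (Router): category_id=NULL, no match -> dropped
  - product 7 (Printer): category_id=3 -> matches Furniture
  - product 8 (Monitor): category_id=1 -> matches Tools
  - product 9 (Pen): category_id=3 -> matches Furniture
So 2 of 9 rows are dropped.

SQL:
SELECT a.name, b.name AS category
FROM products a
INNER JOIN categories b ON a.category_id = b.id

Result:
name       | category 
-----------+----------
Headphones | Outdoor  
Stapler    | Furniture
Camera     | Kitchen  
Speaker    | Kitchen  
Printer    | Furniture
Monitor    | Tools    
Pen        | Furniture


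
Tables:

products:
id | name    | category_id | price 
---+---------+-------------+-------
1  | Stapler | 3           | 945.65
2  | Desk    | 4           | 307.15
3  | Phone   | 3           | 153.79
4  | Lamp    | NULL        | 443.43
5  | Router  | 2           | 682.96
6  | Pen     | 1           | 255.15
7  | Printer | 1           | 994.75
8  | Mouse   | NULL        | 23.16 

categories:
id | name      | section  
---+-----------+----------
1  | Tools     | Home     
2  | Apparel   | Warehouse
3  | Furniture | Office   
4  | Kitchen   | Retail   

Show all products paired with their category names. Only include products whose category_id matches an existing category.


INNER JOIN keeps only products rows whose category_id matches an id in categories. Walk through each product:
  - product 1 (Stapler): category_id=3 -> matches Furniture
  - product 2 (Desk): category_id=4 -> matches Kitchen
  - product 3 (Phone): category_id=3 -> matches Furniture
  - product 4 (Lamp): category_id=NULL, no match -> dropped
  - product 5 (Router): category_id=2 -> matches Apparel
  - product 6 (Pen): category_id=1 -> matches Tools
  - product 7 (Printer): category_id=1 -> matches Tools
  - product 8 (Mouse): category_id=NULL, no match -> dropped
So 2 of 8 rows are dropped.

SQL:
SELECT a.name, b.name AS category
FROM products a
INNER JOIN categories b ON a.category_id = b.id

Result:
name    | category 
--------+----------
Stapler | Furniture
Desk    | Kitchen  
Phone   | Furniture
Router  | Apparel  
Pen     | Tools    
Printer | Tools    


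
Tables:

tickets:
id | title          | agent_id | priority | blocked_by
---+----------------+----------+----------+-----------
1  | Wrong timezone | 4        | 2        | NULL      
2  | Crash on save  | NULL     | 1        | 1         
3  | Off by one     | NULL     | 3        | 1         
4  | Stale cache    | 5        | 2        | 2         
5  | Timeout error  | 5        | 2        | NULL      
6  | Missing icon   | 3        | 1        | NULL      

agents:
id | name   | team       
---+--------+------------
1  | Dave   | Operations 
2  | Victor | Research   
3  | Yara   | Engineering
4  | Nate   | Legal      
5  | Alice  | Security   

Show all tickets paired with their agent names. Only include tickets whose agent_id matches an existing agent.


INNER JOIN keeps only tickets rows whose agent_id matches an id in agents. Walk through each ticket:
  - ticket 1 (Wrong timezone): agent_id=4 -> matches Nate
  - ticket 2 (Crash on save): agent_id=NULL, no match -> dropped
  - ticket 3 (Off by one): agent_id=NULL, no match -> dropped
  - ticket 4 (Stale cache): agent_id=5 -> matches Alice
  - ticket 5 (Timeout error): agent_id=5 -> matches Alice
  - ticket 6 (Missing icon): agent_id=3 -> matches Yara
So 2 of 6 rows are dropped.

SQL:
SELECT a.title, b.name AS agent
FROM tickets a
INNER JOIN agents b ON a.agent_id = b.id

Result:
title          | agent
---------------+------
Wrong timezone | Nate 
Stale cache    | Alice
Timeout error  | Alice
Missing icon   | Yara 


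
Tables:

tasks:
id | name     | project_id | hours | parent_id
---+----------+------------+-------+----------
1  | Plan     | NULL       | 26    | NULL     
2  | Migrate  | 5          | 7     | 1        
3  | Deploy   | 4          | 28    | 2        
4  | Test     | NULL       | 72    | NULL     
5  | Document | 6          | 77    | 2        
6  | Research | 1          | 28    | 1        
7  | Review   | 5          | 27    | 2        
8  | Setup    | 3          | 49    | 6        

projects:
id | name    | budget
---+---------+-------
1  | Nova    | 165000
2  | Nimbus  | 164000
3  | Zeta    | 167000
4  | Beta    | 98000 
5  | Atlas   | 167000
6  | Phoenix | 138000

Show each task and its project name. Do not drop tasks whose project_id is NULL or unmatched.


LEFT JOIN keeps every row from tasks (the left table); where project_id has no match in projects, the project columns become NULL. Walk through each task:
  - task 1 (Plan): project_id=NULL, no match -> kept with NULL
  - task 2 (Migrate): project_id=5 -> matches Atlas
  - task 3 (Deploy): project_id=4 -> matches Beta
  - task 4 (Test): project_id=NULL, no match -> kept with NULL
  - task 5 (Document): project_id=6 -> matches Phoenix
  - task 6 (Research): project_id=1 -> matches Nova
  - task 7 (Review): project_id=5 -> matches Atlas
  - task 8 (Setup): project_id=3 -> matches Zeta
All 8 rows appear; 2 have NULL project.

SQL:
SELECT a.name, b.name AS project
FROM tasks a
LEFT JOIN projects b ON a.project_id = b.id

Result:
name     | project
---------+--------
Plan     | NULL   
Migrate  | Atlas  
Deploy   | Beta   
Test     | NULL   
Document | Phoenix
Research | Nova   
Review   | Atlas  
Setup    | Zeta   


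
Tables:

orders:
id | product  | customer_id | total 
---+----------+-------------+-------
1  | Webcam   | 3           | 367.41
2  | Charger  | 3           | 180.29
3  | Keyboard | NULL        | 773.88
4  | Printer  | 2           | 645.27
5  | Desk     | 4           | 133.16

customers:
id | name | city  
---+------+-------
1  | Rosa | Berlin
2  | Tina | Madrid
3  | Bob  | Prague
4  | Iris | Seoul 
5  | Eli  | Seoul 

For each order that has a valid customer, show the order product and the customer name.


INNER JOIN keeps only orders rows whose customer_id matches an id in customers. Walk through each order:
  - order 1 (Webcam): customer_id=3 -> matches Bob
  - order 2 (Charger): customer_id=3 -> matches Bob
  - order 3 (Keyboard): customer_id=NULL, no match -> dropped
  - order 4 (Printer): customer_id=2 -> matches Tina
  - order 5 (Desk): customer_id=4 -> matches Iris
So 1 of 5 rows is dropped.

SQL:
SELECT a.product, b.name AS customer
FROM orders a
INNER JOIN customers b ON a.customer_id = b.id

Result:
product | customer
--------+---------
Webcam  | Bob     
Charger | Bob     
Printer | Tina    
Desk    | Iris    


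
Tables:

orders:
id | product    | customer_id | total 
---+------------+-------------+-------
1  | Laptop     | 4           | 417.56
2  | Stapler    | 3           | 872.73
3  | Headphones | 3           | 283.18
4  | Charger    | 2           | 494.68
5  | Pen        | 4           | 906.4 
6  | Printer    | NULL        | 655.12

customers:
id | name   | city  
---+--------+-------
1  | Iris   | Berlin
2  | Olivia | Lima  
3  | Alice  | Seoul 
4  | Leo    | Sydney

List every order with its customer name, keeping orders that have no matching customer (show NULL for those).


LEFT JOIN keeps every row from orders (the left table); where customer_id has no match in customers, the customer columns become NULL. Walk through each order:
  - order 1 (Laptop): customer_id=4 -> matches Leo
  - order 2 (Stapler): customer_id=3 -> matches Alice
  - order 3 (Headphones): customer_id=3 -> matches Alice
  - order 4 (Charger): customer_id=2 -> matches Olivia
  - order 5 (Pen): customer_id=4 -> matches Leo
  - order 6 (Printer): customer_id=NULL, no match -> kept with NULL
All 6 rows appear; 1 has NULL customer.

SQL:
SELECT a.product, b.name AS customer
FROM orders a
LEFT JOIN customers b ON a.customer_id = b.id

Result:
product    | customer
-----------+---------
Laptop     | Leo     
Stapler    | Alice   
Headphones | Alice   
Charger    | Olivia  
Pen        | Leo     
Printer    | NULL    


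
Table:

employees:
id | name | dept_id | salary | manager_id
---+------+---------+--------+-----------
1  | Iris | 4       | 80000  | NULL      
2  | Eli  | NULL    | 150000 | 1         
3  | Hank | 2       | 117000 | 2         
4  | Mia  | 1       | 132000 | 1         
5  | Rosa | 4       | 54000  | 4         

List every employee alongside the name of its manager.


This is a self-join: employees is joined to a second copy of itself, matching each row's manager_id to another row's id. Use LEFT JOIN so rows with manager_id=NULL are kept.
  - employee 1 (Iris): manager_id=NULL -> NULL
  - employee 2 (Eli): manager_id=1 -> Iris
  - employee 3 (Hank): manager_id=2 -> Eli
  - employee 4 (Mia): manager_id=1 -> Iris
  - employee 5 (Rosa): manager_id=4 -> Mia

SQL:
SELECT a.name AS item, b.name AS manager
FROM employees a
LEFT JOIN employees b ON a.manager_id = b.id

Result:
item | manager
-----+--------
Iris | NULL   
Eli  | Iris   
Hank | Eli    
Mia  | Iris   
Rosa | Mia    


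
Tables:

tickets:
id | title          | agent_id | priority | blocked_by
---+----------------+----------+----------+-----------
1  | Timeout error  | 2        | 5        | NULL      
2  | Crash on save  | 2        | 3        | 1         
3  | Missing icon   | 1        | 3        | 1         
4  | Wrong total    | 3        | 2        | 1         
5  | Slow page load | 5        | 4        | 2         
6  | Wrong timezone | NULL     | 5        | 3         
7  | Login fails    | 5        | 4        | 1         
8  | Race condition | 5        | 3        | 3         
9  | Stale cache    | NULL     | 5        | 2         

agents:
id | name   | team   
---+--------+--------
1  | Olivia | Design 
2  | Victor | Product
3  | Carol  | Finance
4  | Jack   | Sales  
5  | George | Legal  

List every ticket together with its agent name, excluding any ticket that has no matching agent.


INNER JOIN keeps only tickets rows whose agent_id matches an id in agents. Walk through each ticket:
  - ticket 1 (Timeout error): agent_id=2 -> matches Victor
  - ticket 2 (Crash on save): agent_id=2 -> matches Victor
  - ticket 3 (Missing icon): agent_id=1 -> matches Olivia
  - ticket 4 (Wrong total): agent_id=3 -> matches Carol
  - ticket 5 (Slow page load): agent_id=5 -> matches George
  - ticket 6 (Wrong timezone): agent_id=NULL, no match -> dropped
  - ticket 7 (Login fails): agent_id=5 -> matches George
  - ticket 8 (Race condition): agent_id=5 -> matches George
  - ticket 9 (Stale cache): agent_id=NULL, no match -> dropped
So 2 of 9 rows are dropped.

SQL:
SELECT a.title, b.name AS agent
FROM tickets a
INNER JOIN agents b ON a.agent_id = b.id

Result:
title          | agent 
---------------+-------
Timeout error  | Victor
Crash on save  | Victor
Missing icon   | Olivia
Wrong total    | Carol 
Slow page load | George
Login fails    | George
Race condition | George


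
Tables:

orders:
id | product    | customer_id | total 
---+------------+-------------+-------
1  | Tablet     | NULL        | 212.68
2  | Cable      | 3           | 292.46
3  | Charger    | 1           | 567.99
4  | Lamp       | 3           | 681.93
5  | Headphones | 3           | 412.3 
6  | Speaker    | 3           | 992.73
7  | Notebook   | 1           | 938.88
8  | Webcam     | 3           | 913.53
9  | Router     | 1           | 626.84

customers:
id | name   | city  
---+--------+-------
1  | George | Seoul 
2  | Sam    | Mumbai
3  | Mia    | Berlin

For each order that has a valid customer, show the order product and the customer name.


INNER JOIN keeps only orders rows whose customer_id matches an id in customers. Walk through each order:
  - order 1 (Tablet): customer_id=NULL, no match -> dropped
  - order 2 (Cable): customer_id=3 -> matches Mia
  - order 3 (Charger): customer_id=1 -> matches George
  - order 4 (Lamp): customer_id=3 -> matches Mia
  - order 5 (Headphones): customer_id=3 -> matches Mia
  - order 6 (Speaker): customer_id=3 -> matches Mia
  - order 7 (Notebook): customer_id=1 -> matches George
  - order 8 (Webcam): customer_id=3 -> matches Mia
  - order 9 (Router): customer_id=1 -> matches George
So 1 of 9 rows is dropped.

SQL:
SELECT a.product, b.name AS customer
FROM orders a
INNER JOIN customers b ON a.customer_id = b.id

Result:
product    | customer
-----------+---------
Cable      | Mia     
Charger    | George  
Lamp       | Mia     
Headphones | Mia     
Speaker    | Mia     
Notebook   | George  
Webcam     | Mia     
Router     | George  


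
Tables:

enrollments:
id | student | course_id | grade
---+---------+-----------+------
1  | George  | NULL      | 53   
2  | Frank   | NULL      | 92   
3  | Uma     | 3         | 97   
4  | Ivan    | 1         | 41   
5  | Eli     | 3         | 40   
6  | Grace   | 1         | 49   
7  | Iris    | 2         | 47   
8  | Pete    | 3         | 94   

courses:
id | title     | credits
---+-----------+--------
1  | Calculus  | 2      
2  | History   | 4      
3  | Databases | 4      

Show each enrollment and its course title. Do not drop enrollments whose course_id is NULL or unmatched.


LEFT JOIN keeps every row from enrollments (the left table); where course_id has no match in courses, the course columns become NULL. Walk through each enrollment:
  - enrollment 1 (George): course_id=NULL, no match -> kept with NULL
  - enrollment 2 (Frank): course_id=NULL, no match -> kept with NULL
  - enrollment 3 (Uma): course_id=3 -> matches Databases
  - enrollment 4 (Ivan): course_id=1 -> matches Calculus
  - enrollment 5 (Eli): course_id=3 -> matches Databases
  - enrollment 6 (Grace): course_id=1 -> matches Calculus
  - enrollment 7 (Iris): course_id=2 -> matches History
  - enrollment 8 (Pete): course_id=3 -> matches Databases
All 8 rows appear; 2 have NULL course.

SQL:
SELECT a.student, b.title AS course
FROM enrollments a
LEFT JOIN courses b ON a.course_id = b.id

Result:
student | course   
--------+----------
George  | NULL     
Frank   | NULL     
Uma     | Databases
Ivan    | Calculus 
Eli     | Databases
Grace   | Calculus 
Iris    | History  
Pete    | Databases


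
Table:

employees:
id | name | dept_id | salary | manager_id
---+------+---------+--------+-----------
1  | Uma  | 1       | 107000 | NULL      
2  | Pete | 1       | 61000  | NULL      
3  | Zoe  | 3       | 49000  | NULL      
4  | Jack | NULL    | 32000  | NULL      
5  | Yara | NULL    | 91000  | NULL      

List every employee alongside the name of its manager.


This is a self-join: employees is joined to a second copy of itself, matching each row's manager_id to another row's id. Use LEFT JOIN so rows with manager_id=NULL are kept.
  - employee 1 (Uma): manager_id=NULL -> NULL
  - employee 2 (Pete): manager_id=NULL -> NULL
  - employee 3 (Zoe): manager_id=NULL -> NULL
  - employee 4 (Jack): manager_id=NULL -> NULL
  - employee 5 (Yara): manager_id=NULL -> NULL

SQL:
SELECT a.name AS item, b.name AS manager
FROM employees a
LEFT JOIN employees b ON a.manager_id = b.id

Result:
item | manager
-----+--------
Uma  | NULL   
Pete | NULL   
Zoe  | NULL   
Jack | NULL   
Yara | NULL   


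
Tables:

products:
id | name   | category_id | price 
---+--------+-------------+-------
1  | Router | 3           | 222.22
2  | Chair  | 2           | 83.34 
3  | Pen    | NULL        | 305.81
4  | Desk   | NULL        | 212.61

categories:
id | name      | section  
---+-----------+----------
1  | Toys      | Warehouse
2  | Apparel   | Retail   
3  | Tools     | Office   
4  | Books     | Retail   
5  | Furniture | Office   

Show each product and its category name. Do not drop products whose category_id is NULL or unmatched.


LEFT JOIN keeps every row from products (the left table); where category_id has no match in categories, the category columns become NULL. Walk through each product:
  - product 1 (Router): category_id=3 -> matches Tools
  - product 2 (Chair): category_id=2 -> matches Apparel
  - product 3 (Pen): category_id=NULL, no match -> kept with NULL
  - product 4 (Desk): category_id=NULL, no match -> kept with NULL
All 4 rows appear; 2 have NULL category.

SQL:
SELECT a.name, b.name AS category
FROM products a
LEFT JOIN categories b ON a.category_id = b.id

Result:
name   | category
-------+---------
Router | Tools   
Chair  | Apparel 
Pen    | NULL    
Desk   | NULL    


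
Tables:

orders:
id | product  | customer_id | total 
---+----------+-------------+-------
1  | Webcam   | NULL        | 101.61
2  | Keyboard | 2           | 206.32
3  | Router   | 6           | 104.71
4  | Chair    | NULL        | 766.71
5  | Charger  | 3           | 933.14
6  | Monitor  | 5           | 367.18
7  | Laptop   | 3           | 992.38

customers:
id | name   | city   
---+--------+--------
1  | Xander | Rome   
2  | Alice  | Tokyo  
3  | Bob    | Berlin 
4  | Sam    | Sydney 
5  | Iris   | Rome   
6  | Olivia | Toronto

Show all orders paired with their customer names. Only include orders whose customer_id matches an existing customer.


INNER JOIN keeps only orders rows whose customer_id matches an id in customers. Walk through each order:
  - order 1 (Webcam): customer_id=NULL, no match -> dropped
  - order 2 (Keyboard): customer_id=2 -> matches Alice
  - order 3 (Router): customer_id=6 -> matches Olivia
  - order 4 (Chair): customer_id=NULL, no match -> dropped
  - order 5 (Charger): customer_id=3 -> matches Bob
  - order 6 (Monitor): customer_id=5 -> matches Iris
  - order 7 (Laptop): customer_id=3 -> matches Bob
So 2 of 7 rows are dropped.

SQL:
SELECT a.product, b.name AS customer
FROM orders a
INNER JOIN customers b ON a.customer_id = b.id

Result:
product  | customer
---------+---------
Keyboard | Alice   
Router   | Olivia  
Charger  | Bob     
Monitor  | Iris    
Laptop   | Bob     


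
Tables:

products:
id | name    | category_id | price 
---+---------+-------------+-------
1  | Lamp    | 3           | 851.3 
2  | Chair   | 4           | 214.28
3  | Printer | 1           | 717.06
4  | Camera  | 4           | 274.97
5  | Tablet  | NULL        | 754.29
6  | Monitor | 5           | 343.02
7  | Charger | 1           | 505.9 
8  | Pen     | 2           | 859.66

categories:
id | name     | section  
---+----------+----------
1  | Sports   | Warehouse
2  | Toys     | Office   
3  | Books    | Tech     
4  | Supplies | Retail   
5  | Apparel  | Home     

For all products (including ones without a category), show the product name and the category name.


LEFT JOIN keeps every row from products (the left table); where category_id has no match in categories, the category columns become NULL. Walk through each product:
  - product 1 (Lamp): category_id=3 -> matches Books
  - product 2 (Chair): category_id=4 -> matches Supplies
  - product 3 (Printer): category_id=1 -> matches Sports
  - product 4 (Camera): category_id=4 -> matches Supplies
  - product 5 (Tablet): category_id=NULL, no match -> kept with NULL
  - product 6 (Monitor): category_id=5 -> matches Apparel
  - product 7 (Charger): category_id=1 -> matches Sports
  - product 8 (Pen): category_id=2 -> matches Toys
All 8 rows appear; 1 has NULL category.

SQL:
SELECT a.name, b.name AS category
FROM products a
LEFT JOIN categories b ON a.category_id = b.id

Result:
name    | category
--------+---------
Lamp    | Books   
Chair   | Supplies
Printer | Sports  
Camera  | Supplies
Tablet  | NULL    
Monitor | Apparel 
Charger | Sports  
Pen     | Toys    


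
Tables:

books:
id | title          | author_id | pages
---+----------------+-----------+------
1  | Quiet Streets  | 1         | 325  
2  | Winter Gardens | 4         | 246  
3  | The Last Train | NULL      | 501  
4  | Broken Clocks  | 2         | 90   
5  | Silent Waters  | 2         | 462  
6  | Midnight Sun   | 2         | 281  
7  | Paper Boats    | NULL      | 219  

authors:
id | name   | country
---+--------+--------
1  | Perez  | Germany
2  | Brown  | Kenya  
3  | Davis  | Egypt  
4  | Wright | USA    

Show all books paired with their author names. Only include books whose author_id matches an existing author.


INNER JOIN keeps only books rows whose author_id matches an id in authors. Walk through each book:
  - book 1 (Quiet Streets): author_id=1 -> matches Perez
  - book 2 (Winter Gardens): author_id=4 -> matches Wright
  - book 3 (The Last Train): author_id=NULL, no match -> dropped
  - book 4 (Broken Clocks): author_id=2 -> matches Brown
  - book 5 (Silent Waters): author_id=2 -> matches Brown
  - book 6 (Midnight Sun): author_id=2 -> matches Brown
  - book 7 (Paper Boats): author_id=NULL, no match -> dropped
So 2 of 7 rows are dropped.

SQL:
SELECT a.title, b.name AS author
FROM books a
INNER JOIN authors b ON a.author_id = b.id

Result:
title          | author
---------------+-------
Quiet Streets  | Perez 
Winter Gardens | Wright
Broken Clocks  | Brown 
Silent Waters  | Brown 
Midnight Sun   | Brown 


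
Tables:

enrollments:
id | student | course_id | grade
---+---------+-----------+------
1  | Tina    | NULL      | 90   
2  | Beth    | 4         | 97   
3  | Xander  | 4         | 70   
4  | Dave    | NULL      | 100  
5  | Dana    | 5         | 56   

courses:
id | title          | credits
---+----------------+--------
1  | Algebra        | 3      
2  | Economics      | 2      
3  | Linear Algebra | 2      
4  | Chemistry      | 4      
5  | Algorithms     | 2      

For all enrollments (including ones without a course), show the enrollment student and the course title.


LEFT JOIN keeps every row from enrollments (the left table); where course_id has no match in courses, the course columns become NULL. Walk through each enrollment:
  - enrollment 1 (Tina): course_id=NULL, no match -> kept with NULL
  - enrollment 2 (Beth): course_id=4 -> matches Chemistry
  - enrollment 3 (Xander): course_id=4 -> matches Chemistry
  - enrollment 4 (Dave): course_id=NULL, no match -> kept with NULL
  - enrollment 5 (Dana): course_id=5 -> matches Algorithms
All 5 rows appear; 2 have NULL course.

SQL:
SELECT a.student, b.title AS course
FROM enrollments a
LEFT JOIN courses b ON a.course_id = b.id

Result:
student | course    
--------+-----------
Tina    | NULL      
Beth    | Chemistry 
Xander  | Chemistry 
Dave    | NULL      
Dana    | Algorithms


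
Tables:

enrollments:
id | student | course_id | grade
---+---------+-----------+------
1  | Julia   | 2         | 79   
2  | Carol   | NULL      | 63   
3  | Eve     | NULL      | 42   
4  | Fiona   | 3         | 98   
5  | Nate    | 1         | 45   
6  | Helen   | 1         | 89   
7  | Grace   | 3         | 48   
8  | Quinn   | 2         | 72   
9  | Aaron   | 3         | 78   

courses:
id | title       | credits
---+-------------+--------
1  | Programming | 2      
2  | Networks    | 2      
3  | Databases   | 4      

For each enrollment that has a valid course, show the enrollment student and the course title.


INNER JOIN keeps only enrollments rows whose course_id matches an id in courses. Walk through each enrollment:
  - enrollment 1 (Julia): course_id=2 -> matches Networks
  - enrollment 2 (Carol): course_id=NULL, no match -> dropped
  - enrollment 3 (Eve): course_id=NULL, no match -> dropped
  - enrollment 4 (Fiona): course_id=3 -> matches Databases
  - enrollment 5 (Nate): course_id=1 -> matches Programming
  - enrollment 6 (Helen): course_id=1 -> matches Programming
  - enrollment 7 (Grace): course_id=3 -> matches Databases
  - enrollment 8 (Quinn): course_id=2 -> matches Networks
  - enrollment 9 (Aaron): course_id=3 -> matches Databases
So 2 of 9 rows are dropped.

SQL:
SELECT a.student, b.title AS course
FROM enrollments a
INNER JOIN courses b ON a.course_id = b.id

Result:
student | course     
--------+------------
Julia   | Networks   
Fiona   | Databases  
Nate    | Programming
Helen   | Programming
Grace   | Databases  
Quinn   | Networks   
Aaron   | Databases  


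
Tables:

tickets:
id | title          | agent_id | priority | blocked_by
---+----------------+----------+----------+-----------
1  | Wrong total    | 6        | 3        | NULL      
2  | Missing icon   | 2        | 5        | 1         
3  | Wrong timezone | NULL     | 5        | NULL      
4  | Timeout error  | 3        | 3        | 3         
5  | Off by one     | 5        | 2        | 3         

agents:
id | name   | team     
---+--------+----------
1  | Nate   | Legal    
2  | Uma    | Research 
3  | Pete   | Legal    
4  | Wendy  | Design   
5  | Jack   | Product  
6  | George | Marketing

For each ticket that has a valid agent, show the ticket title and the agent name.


INNER JOIN keeps only tickets rows whose agent_id matches an id in agents. Walk through each ticket:
  - ticket 1 (Wrong total): agent_id=6 -> matches George
  - ticket 2 (Missing icon): agent_id=2 -> matches Uma
  - ticket 3 (Wrong timezone): agent_id=NULL, no match -> dropped
  - ticket 4 (Timeout error): agent_id=3 -> matches Pete
  - ticket 5 (Off by one): agent_id=5 -> matches Jack
So 1 of 5 rows is dropped.

SQL:
SELECT a.title, b.name AS agent
FROM tickets a
INNER JOIN agents b ON a.agent_id = b.id

Result:
title         | agent 
--------------+-------
Wrong total   | George
Missing icon  | Uma   
Timeout error | Pete  
Off by one    | Jack  


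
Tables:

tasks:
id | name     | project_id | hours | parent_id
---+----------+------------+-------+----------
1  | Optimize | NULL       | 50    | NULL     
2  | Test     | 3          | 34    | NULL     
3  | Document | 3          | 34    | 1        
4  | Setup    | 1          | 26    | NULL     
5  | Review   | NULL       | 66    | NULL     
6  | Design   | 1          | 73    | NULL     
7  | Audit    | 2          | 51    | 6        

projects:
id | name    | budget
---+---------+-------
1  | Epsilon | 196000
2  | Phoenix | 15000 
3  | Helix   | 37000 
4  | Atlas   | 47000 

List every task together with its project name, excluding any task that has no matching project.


INNER JOIN keeps only tasks rows whose project_id matches an id in projects. Walk through each task:
  - task 1 (Optimize): project_id=NULL, no match -> dropped
  - task 2 (Test): project_id=3 -> matches Helix
  - task 3 (Document): project_id=3 -> matches Helix
  - task 4 (Setup): project_id=1 -> matches Epsilon
  - task 5 (Review): project_id=NULL, no match -> dropped
  - task 6 (Design): project_id=1 -> matches Epsilon
  - task 7 (Audit): project_id=2 -> matches Phoenix
So 2 of 7 rows are dropped.

SQL:
SELECT a.name, b.name AS project
FROM tasks a
INNER JOIN projects b ON a.project_id = b.id

Result:
name     | project
---------+--------
Test     | Helix  
Document | Helix  
Setup    | Epsilon
Design   | Epsilon
Audit    | Phoenix


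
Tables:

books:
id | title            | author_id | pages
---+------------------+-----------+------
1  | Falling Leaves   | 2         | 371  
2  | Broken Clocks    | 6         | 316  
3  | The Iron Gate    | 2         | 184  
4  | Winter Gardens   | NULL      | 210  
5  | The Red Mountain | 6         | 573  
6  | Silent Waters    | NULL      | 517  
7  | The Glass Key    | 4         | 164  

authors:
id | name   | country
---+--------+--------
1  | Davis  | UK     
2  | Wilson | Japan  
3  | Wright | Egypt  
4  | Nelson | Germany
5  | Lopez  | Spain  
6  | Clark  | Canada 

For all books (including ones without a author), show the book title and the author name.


LEFT JOIN keeps every row from books (the left table); where author_id has no match in authors, the author columns become NULL. Walk through each book:
  - book 1 (Falling Leaves): author_id=2 -> matches Wilson
  - book 2 (Broken Clocks): author_id=6 -> matches Clark
  - book 3 (The Iron Gate): author_id=2 -> matches Wilson
  - book 4 (Winter Gardens): author_id=NULL, no match -> kept with NULL
  - book 5 (The Red Mountain): author_id=6 -> matches Clark
  - book 6 (Silent Waters): author_id=NULL, no match -> kept with NULL
  - book 7 (The Glass Key): author_id=4 -> matches Nelson
All 7 rows appear; 2 have NULL author.

SQL:
SELECT a.title, b.name AS author
FROM books a
LEFT JOIN authors b ON a.author_id = b.id

Result:
title            | author
-----------------+-------
Falling Leaves   | Wilson
Broken Clocks    | Clark 
The Iron Gate    | Wilson
Winter Gardens   | NULL  
The Red Mountain | Clark 
Silent Waters    | NULL  
The Glass Key    | Nelson


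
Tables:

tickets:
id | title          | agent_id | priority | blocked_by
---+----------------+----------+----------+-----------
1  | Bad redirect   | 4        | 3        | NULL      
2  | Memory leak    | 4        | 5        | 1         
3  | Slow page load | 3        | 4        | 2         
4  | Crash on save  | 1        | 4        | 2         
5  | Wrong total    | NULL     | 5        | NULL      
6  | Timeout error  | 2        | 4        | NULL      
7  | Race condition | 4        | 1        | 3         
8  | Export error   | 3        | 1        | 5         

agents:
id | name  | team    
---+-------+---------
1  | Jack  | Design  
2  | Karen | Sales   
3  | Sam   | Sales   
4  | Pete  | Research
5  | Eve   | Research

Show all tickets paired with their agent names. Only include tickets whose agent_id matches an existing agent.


INNER JOIN keeps only tickets rows whose agent_id matches an id in agents. Walk through each ticket:
  - ticket 1 (Bad redirect): agent_id=4 -> matches Pete
  - ticket 2 (Memory leak): agent_id=4 -> matches Pete
  - ticket 3 (Slow page load): agent_id=3 -> matches Sam
  - ticket 4 (Crash on save): agent_id=1 -> matches Jack
  - ticket 5 (Wrong total): agent_id=NULL, no match -> dropped
  - ticket 6 (Timeout error): agent_id=2 -> matches Karen
  - ticket 7 (Race condition): agent_id=4 -> matches Pete
  - ticket 8 (Export error): agent_id=3 -> matches Sam
So 1 of 8 rows is dropped.

SQL:
SELECT a.title, b.name AS agent
FROM tickets a
INNER JOIN agents b ON a.agent_id = b.id

Result:
title          | agent
---------------+------
Bad redirect   | Pete 
Memory leak    | Pete 
Slow page load | Sam  
Crash on save  | Jack 
Timeout error  | Karen
Race condition | Pete 
Export error   | Sam  


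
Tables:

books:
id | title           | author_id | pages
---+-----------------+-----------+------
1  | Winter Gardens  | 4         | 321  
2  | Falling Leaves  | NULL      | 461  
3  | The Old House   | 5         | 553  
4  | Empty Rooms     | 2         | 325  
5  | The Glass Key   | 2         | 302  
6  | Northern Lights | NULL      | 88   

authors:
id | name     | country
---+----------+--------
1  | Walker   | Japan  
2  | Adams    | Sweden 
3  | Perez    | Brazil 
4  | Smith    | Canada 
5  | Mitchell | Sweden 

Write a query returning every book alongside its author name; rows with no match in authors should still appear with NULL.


LEFT JOIN keeps every row from books (the left table); where author_id has no match in authors, the author columns become NULL. Walk through each book:
  - book 1 (Winter Gardens): author_id=4 -> matches Smith
  - book 2 (Falling Leaves): author_id=NULL, no match -> kept with NULL
  - book 3 (The Old House): author_id=5 -> matches Mitchell
  - book 4 (Empty Rooms): author_id=2 -> matches Adams
  - book 5 (The Glass Key): author_id=2 -> matches Adams
  - book 6 (Northern Lights): author_id=NULL, no match -> kept with NULL
All 6 rows appear; 2 have NULL author.

SQL:
SELECT a.title, b.name AS author
FROM books a
LEFT JOIN authors b ON a.author_id = b.id

Result:
title           | author  
----------------+---------
Winter Gardens  | Smith   
Falling Leaves  | NULL    
The Old House   | Mitchell
Empty Rooms     | Adams   
The Glass Key   | Adams   
Northern Lights | NULL    


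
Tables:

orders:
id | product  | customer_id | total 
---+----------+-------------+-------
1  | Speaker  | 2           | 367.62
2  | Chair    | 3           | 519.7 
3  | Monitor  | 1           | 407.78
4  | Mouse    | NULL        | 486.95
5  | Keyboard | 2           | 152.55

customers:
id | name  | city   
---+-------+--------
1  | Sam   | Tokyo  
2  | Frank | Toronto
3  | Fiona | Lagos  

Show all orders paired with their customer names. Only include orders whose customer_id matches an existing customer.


INNER JOIN keeps only orders rows whose customer_id matches an id in customers. Walk through each order:
  - order 1 (Speaker): customer_id=2 -> matches Frank
  - order 2 (Chair): customer_id=3 -> matches Fiona
  - order 3 (Monitor): customer_id=1 -> matches Sam
  - order 4 (Mouse): customer_id=NULL, no match -> dropped
  - order 5 (Keyboard): customer_id=2 -> matches Frank
So 1 of 5 rows is dropped.

SQL:
SELECT a.product, b.name AS customer
FROM orders a
INNER JOIN customers b ON a.customer_id = b.id

Result:
product  | customer
---------+---------
Speaker  | Frank   
Chair    | Fiona   
Monitor  | Sam     
Keyboard | Frank   


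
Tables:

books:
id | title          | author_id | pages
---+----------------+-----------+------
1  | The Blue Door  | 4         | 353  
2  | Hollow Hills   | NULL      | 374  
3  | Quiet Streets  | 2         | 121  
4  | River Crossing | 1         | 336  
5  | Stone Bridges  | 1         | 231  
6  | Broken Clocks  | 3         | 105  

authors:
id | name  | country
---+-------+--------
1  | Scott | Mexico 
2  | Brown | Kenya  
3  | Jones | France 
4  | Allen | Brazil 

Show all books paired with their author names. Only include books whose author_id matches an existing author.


INNER JOIN keeps only books rows whose author_id matches an id in authors. Walk through each book:
  - book 1 (The Blue Door): author_id=4 -> matches Allen
  - book 2 (Hollow Hills): author_id=NULL, no match -> dropped
  - book 3 (Quiet Streets): author_id=2 -> matches Brown
  - book 4 (River Crossing): author_id=1 -> matches Scott
  - book 5 (Stone Bridges): author_id=1 -> matches Scott
  - book 6 (Broken Clocks): author_id=3 -> matches Jones
So 1 of 6 rows is dropped.

SQL:
SELECT a.title, b.name AS author
FROM books a
INNER JOIN authors b ON a.author_id = b.id

Result:
title          | author
---------------+-------
The Blue Door  | Allen 
Quiet Streets  | Brown 
River Crossing | Scott 
Stone Bridges  | Scott 
Broken Clocks  | Jones 


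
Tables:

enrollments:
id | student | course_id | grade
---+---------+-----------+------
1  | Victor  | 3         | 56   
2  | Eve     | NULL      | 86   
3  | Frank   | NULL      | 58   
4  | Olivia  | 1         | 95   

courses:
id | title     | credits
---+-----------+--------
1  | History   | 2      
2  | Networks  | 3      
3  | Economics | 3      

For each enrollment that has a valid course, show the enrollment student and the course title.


INNER JOIN keeps only enrollments rows whose course_id matches an id in courses. Walk through each enrollment:
  - enrollment 1 (Victor): course_id=3 -> matches Economics
  - enrollment 2 (Eve): course_id=NULL, no match -> dropped
  - enrollment 3 (Frank): course_id=NULL, no match -> dropped
  - enrollment 4 (Olivia): course_id=1 -> matches History
So 2 of 4 rows are dropped.

SQL:
SELECT a.student, b.title AS course
FROM enrollments a
INNER JOIN courses b ON a.course_id = b.id

Result:
student | course   
--------+----------
Victor  | Economics
Olivia  | History  


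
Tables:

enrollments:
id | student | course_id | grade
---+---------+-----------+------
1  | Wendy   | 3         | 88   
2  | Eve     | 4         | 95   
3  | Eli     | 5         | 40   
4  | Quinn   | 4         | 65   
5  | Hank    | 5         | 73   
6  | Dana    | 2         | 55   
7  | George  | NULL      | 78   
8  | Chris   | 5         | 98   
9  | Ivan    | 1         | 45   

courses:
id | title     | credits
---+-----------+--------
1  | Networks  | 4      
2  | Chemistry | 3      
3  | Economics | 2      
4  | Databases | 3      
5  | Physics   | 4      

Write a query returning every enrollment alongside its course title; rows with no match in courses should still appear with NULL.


LEFT JOIN keeps every row from enrollments (the left table); where course_id has no match in courses, the course columns become NULL. Walk through each enrollment:
  - enrollment 1 (Wendy): course_id=3 -> matches Economics
  - enrollment 2 (Eve): course_id=4 -> matches Databases
  - enrollment 3 (Eli): course_id=5 -> matches Physics
  - enrollment 4 (Quinn): course_id=4 -> matches Databases
  - enrollment 5 (Hank): course_id=5 -> matches Physics
  - enrollment 6 (Dana): course_id=2 -> matches Chemistry
  - enrollment 7 (George): course_id=NULL, no match -> kept with NULL
  - enrollment 8 (Chris): course_id=5 -> matches Physics
  - enrollment 9 (Ivan): course_id=1 -> matches Networks
All 9 rows appear; 1 has NULL course.

SQL:
SELECT a.student, b.title AS course
FROM enrollments a
LEFT JOIN courses b ON a.course_id = b.id

Result:
student | course   
--------+----------
Wendy   | Economics
Eve     | Databases
Eli     | Physics  
Quinn   | Databases
Hank    | Physics  
Dana    | Chemistry
George  | NULL     
Chris   | Physics  
Ivan    | Networks 


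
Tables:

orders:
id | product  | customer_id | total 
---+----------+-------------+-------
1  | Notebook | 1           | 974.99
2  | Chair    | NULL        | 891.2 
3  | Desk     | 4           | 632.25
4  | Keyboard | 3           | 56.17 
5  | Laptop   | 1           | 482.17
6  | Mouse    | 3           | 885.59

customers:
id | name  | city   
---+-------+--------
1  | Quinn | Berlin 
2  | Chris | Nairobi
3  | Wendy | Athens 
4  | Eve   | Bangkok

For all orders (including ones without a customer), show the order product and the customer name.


LEFT JOIN keeps every row from orders (the left table); where customer_id has no match in customers, the customer columns become NULL. Walk through each order:
  - order 1 (Notebook): customer_id=1 -> matches Quinn
  - order 2 (Chair): customer_id=NULL, no match -> kept with NULL
  - order 3 (Desk): customer_id=4 -> matches Eve
  - order 4 (Keyboard): customer_id=3 -> matches Wendy
  - order 5 (Laptop): customer_id=1 -> matches Quinn
  - order 6 (Mouse): customer_id=3 -> matches Wendy
All 6 rows appear; 1 has NULL customer.

SQL:
SELECT a.product, b.name AS customer
FROM orders a
LEFT JOIN customers b ON a.customer_id = b.id

Result:
product  | customer
---------+---------
Notebook | Quinn   
Chair    | NULL    
Desk     | Eve     
Keyboard | Wendy   
Laptop   | Quinn   
Mouse    | Wendy   


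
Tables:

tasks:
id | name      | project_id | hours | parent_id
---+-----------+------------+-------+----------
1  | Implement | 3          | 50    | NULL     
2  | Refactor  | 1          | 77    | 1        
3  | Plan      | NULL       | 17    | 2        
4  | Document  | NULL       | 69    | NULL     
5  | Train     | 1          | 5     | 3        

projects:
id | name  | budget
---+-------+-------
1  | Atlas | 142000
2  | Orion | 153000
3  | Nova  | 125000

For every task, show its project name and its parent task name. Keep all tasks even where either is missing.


Two LEFT JOINs from the same base table tasks: one to projects via project_id, one to tasks itself via parent_id. Both are LEFT so every task is preserved.
Match against projects:
  - task 1 (Implement): project_id=3 -> matches Nova
  - task 2 (Refactor): project_id=1 -> matches Atlas
  - task 3 (Plan): project_id=NULL, no match -> kept with NULL
  - task 4 (Document): project_id=NULL, no match -> kept with NULL
  - task 5 (Train): project_id=1 -> matches Atlas
Match against tasks (self):
  - task 1 (Implement): parent_id=NULL -> NULL
  - task 2 (Refactor): parent_id=1 -> Implement
  - task 3 (Plan): parent_id=2 -> Refactor
  - task 4 (Document): parent_id=NULL -> NULL
  - task 5 (Train): parent_id=3 -> Plan

SQL:
SELECT a.name, b.name AS project, c.name AS parent
FROM tasks a
LEFT JOIN projects b ON a.project_id = b.id
LEFT JOIN tasks c ON a.parent_id = c.id

Result:
name      | project | parent   
----------+---------+----------
Implement | Nova    | NULL     
Refactor  | Atlas   | Implement
Plan      | NULL    | Refactor 
Document  | NULL    | NULL     
Train     | Atlas   | Plan     
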